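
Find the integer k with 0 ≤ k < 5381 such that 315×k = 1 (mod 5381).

Apply the Euclidean algorithm and back-substitute:
5381 = 17*315 + 26
315 = 12*26 + 3
26 = 8*3 + 2
3 = 1*2 + 1
2 = 2*1 + 0
gcd(315, 5381) = 1, so the inverse exists.
Back-substitute for 1:
1 = 1*3 − 1*2
  = −1*26 + 9*3
  = 9*315 − 109*26
  = −109*5381 + 1862*315
So 315⁻¹ ≡ 1862 (mod 5381).

1862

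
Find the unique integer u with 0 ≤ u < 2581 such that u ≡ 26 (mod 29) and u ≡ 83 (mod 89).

1418

29⁻¹ mod 89: 29×43 ≡ 1 (mod 89), so 29⁻¹ ≡ 43.
u = 26 + 29×((83 − 26)×43 mod 89) = 26 + 29×48 = 1418.
Check: 1418 mod 29 = 26, 1418 mod 89 = 83. ✓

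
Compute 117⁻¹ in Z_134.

134 = 1×117 + 17
117 = 6×17 + 15
17 = 1×15 + 2
15 = 7×2 + 1
2 = 2×1 + 0
gcd(117, 134) = 1, so the inverse exists.
Bézout: 1 = −55×134 + 63×117.
So 117⁻¹ ≡ 63 (mod 134).

63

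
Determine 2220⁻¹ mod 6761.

3347

Apply the Euclidean algorithm and back-substitute:
6761 = 3*2220 + 101
2220 = 21*101 + 99
101 = 1*99 + 2
99 = 49*2 + 1
2 = 2*1 + 0
gcd(2220, 6761) = 1, so the inverse exists.
Bézout: 1 = −1099*6761 + 3347*2220.
So 2220⁻¹ ≡ 3347 (mod 6761).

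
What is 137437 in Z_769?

137437 = 178*769 + 555, so 137437 ≡ 555 (mod 769).

555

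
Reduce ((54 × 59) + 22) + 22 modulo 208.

110

54 × 59 = 3186 ≡ 66 (mod 208)
66 + 22 = 88
88 + 22 = 110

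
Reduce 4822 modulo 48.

22

4822 = 100*48 + 22, so 4822 ≡ 22 (mod 48).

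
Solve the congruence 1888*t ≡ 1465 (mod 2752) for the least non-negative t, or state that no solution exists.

no solution

gcd(1888, 2752) = 32, and 32 does not divide 1465.
So the congruence has no solution.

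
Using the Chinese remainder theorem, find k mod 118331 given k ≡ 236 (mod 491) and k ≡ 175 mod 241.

491⁻¹ mod 241: 491×134 ≡ 1 (mod 241), so 491⁻¹ ≡ 134.
k = 236 + 491×((175 − 236)×134 mod 241) = 236 + 491×20 = 10056.

10056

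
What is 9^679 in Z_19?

6

9^1 ≡ 9 (mod 19)
9^2 ≡ 9^2 = 81 ≡ 5 (mod 19)
9^4 ≡ 5^2 = 25 ≡ 6 (mod 19)
9^8 ≡ 6^2 = 36 ≡ 17 (mod 19)
9^16 ≡ 17^2 = 289 ≡ 4 (mod 19)
9^32 ≡ 4^2 = 16 (mod 19)
9^64 ≡ 16^2 = 256 ≡ 9 (mod 19)
9^128 ≡ 9^2 = 81 ≡ 5 (mod 19)
9^256 ≡ 5^2 = 25 ≡ 6 (mod 19)
9^512 ≡ 6^2 = 36 ≡ 17 (mod 19)
9^679 = 9^512 * 9^128 * 9^32 * 9^4 * 9^2 * 9^1 ≡ 17 * 5 * 16 * 6 * 5 * 9 (mod 19).
Accumulate the product:
17 * 5 = 85 ≡ 9
9 * 16 = 144 ≡ 11
11 * 6 = 66 ≡ 9
9 * 5 = 45 ≡ 7
7 * 9 = 63 ≡ 6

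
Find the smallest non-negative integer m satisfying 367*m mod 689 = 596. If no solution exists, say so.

gcd(367, 689) = 1, so a unique solution mod 689 exists.
367⁻¹ ≡ 490 (mod 689).
m ≡ 490*596 ≡ 593 (mod 689).

593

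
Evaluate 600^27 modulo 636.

600

By square-and-multiply:
27 in binary is 11011, i.e. 27 = 16 + 8 + 2 + 1.
600^1 ≡ 600 (mod 636)
600^2 ≡ 600^2 = 360000 ≡ 24 (mod 636)
600^4 ≡ 24^2 = 576 (mod 636)
600^8 ≡ 576^2 = 331776 ≡ 420 (mod 636)
600^16 ≡ 420^2 = 176400 ≡ 228 (mod 636)
600^27 = 600^16 * 600^8 * 600^2 * 600^1 ≡ 228 * 420 * 24 * 600 (mod 636).
Accumulate the product:
228 * 420 = 95760 ≡ 360
360 * 24 = 8640 ≡ 372
372 * 600 = 223200 ≡ 600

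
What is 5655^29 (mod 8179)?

29 in binary is 11101, i.e. 29 = 16 + 8 + 4 + 1.
5655^1 ≡ 5655 (mod 8179)
5655^2 ≡ 5655^2 = 31979025 ≡ 7314 (mod 8179)
5655^4 ≡ 7314^2 = 53494596 ≡ 3936 (mod 8179)
5655^8 ≡ 3936^2 = 15492096 ≡ 1070 (mod 8179)
5655^16 ≡ 1070^2 = 1144900 ≡ 8019 (mod 8179)
5655^29 = 5655^16 · 5655^8 · 5655^4 · 5655^1 ≡ 8019 · 1070 · 3936 · 5655 (mod 8179).
Accumulate the product:
8019 · 1070 = 8580330 ≡ 559
559 · 3936 = 2200224 ≡ 73
73 · 5655 = 412815 ≡ 3865

3865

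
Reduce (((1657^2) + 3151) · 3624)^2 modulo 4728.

(1657)^2 ≡ 3409 (mod 4728)
3409 + 3151 = 6560 ≡ 1832 (mod 4728)
1832 · 3624 = 6639168 ≡ 1056 (mod 4728)
(1056)^2 ≡ 4056 (mod 4728)

4056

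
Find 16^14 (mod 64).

14 in binary is 1110, i.e. 14 = 8 + 4 + 2.
16^1 ≡ 16 (mod 64)
16^2 ≡ 16^2 = 256 ≡ 0 (mod 64)
16^4 ≡ 0^2 = 0 (mod 64)
16^8 ≡ 0^2 = 0 (mod 64)
16^14 = 16^8 × 16^4 × 16^2 ≡ 0 × 0 × 0 (mod 64).
Accumulate the product:
0 × 0 = 0
0 × 0 = 0

0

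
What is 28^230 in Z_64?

0

Using repeated squaring:
230 in binary is 11100110, i.e. 230 = 128 + 64 + 32 + 4 + 2.
28^1 ≡ 28 (mod 64)
28^2 ≡ 28^2 = 784 ≡ 16 (mod 64)
28^4 ≡ 16^2 = 256 ≡ 0 (mod 64)
28^8 ≡ 0^2 = 0 (mod 64)
28^16 ≡ 0^2 = 0 (mod 64)
28^32 ≡ 0^2 = 0 (mod 64)
28^64 ≡ 0^2 = 0 (mod 64)
28^128 ≡ 0^2 = 0 (mod 64)
28^230 = 28^128 × 28^64 × 28^32 × 28^4 × 28^2 ≡ 0 × 0 × 0 × 0 × 16 (mod 64).
Accumulate the product:
0 × 0 = 0
0 × 0 = 0
0 × 0 = 0
0 × 16 = 0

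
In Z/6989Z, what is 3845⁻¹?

6989 = 1*3845 + 3144
3845 = 1*3144 + 701
3144 = 4*701 + 340
701 = 2*340 + 21
340 = 16*21 + 4
21 = 5*4 + 1
4 = 4*1 + 0
gcd(3845, 6989) = 1, so the inverse exists.
Back-substitute for 1:
1 = 1*21 − 5*4
  = −5*340 + 81*21
  = 81*701 − 167*340
  = −167*3144 + 749*701
  = 749*3845 − 916*3144
  = −916*6989 + 1665*3845
So 3845⁻¹ ≡ 1665 (mod 6989).

1665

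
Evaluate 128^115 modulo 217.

By square-and-multiply:
115 in binary is 1110011, i.e. 115 = 64 + 32 + 16 + 2 + 1.
128^1 ≡ 128 (mod 217)
128^2 ≡ 128^2 = 16384 ≡ 109 (mod 217)
128^4 ≡ 109^2 = 11881 ≡ 163 (mod 217)
128^8 ≡ 163^2 = 26569 ≡ 95 (mod 217)
128^16 ≡ 95^2 = 9025 ≡ 128 (mod 217)
128^32 ≡ 128^2 = 16384 ≡ 109 (mod 217)
128^64 ≡ 109^2 = 11881 ≡ 163 (mod 217)
128^115 = 128^64 · 128^32 · 128^16 · 128^2 · 128^1 ≡ 163 · 109 · 128 · 109 · 128 (mod 217).
Accumulate the product:
163 · 109 = 17767 ≡ 190
190 · 128 = 24320 ≡ 16
16 · 109 = 1744 ≡ 8
8 · 128 = 1024 ≡ 156

156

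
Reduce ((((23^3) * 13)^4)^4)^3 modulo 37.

(23)^3 ≡ 31 (mod 37)
31 * 13 = 403 ≡ 33 (mod 37)
(33)^4 ≡ 34 (mod 37)
(34)^4 ≡ 7 (mod 37)
(7)^3 ≡ 10 (mod 37)

10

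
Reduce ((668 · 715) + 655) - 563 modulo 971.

668 · 715 = 477620 ≡ 859 (mod 971)
859 + 655 = 1514 ≡ 543 (mod 971)
543 - 563 = -20 ≡ 951 (mod 971)

951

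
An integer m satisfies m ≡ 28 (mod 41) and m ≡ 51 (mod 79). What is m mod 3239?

2816

41⁻¹ mod 79: 41·27 ≡ 1 (mod 79), so 41⁻¹ ≡ 27.
m = 28 + 41·((51 − 28)·27 mod 79) = 28 + 41·68 = 2816.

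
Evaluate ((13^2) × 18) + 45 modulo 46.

5

(13)^2 ≡ 31 (mod 46)
31 × 18 = 558 ≡ 6 (mod 46)
6 + 45 = 51 ≡ 5 (mod 46)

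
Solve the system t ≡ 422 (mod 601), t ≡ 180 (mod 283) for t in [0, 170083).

601⁻¹ mod 283: 601·186 ≡ 1 (mod 283), so 601⁻¹ ≡ 186.
t = 422 + 601·((180 − 422)·186 mod 283) = 422 + 601·268 = 161490.

161490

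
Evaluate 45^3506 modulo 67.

3506 in binary is 110110110010, i.e. 3506 = 2048 + 1024 + 256 + 128 + 32 + 16 + 2.
45^1 ≡ 45 (mod 67)
45^2 ≡ 45^2 = 2025 ≡ 15 (mod 67)
45^4 ≡ 15^2 = 225 ≡ 24 (mod 67)
45^8 ≡ 24^2 = 576 ≡ 40 (mod 67)
45^16 ≡ 40^2 = 1600 ≡ 59 (mod 67)
45^32 ≡ 59^2 = 3481 ≡ 64 (mod 67)
45^64 ≡ 64^2 = 4096 ≡ 9 (mod 67)
45^128 ≡ 9^2 = 81 ≡ 14 (mod 67)
45^256 ≡ 14^2 = 196 ≡ 62 (mod 67)
45^512 ≡ 62^2 = 3844 ≡ 25 (mod 67)
45^1024 ≡ 25^2 = 625 ≡ 22 (mod 67)
45^2048 ≡ 22^2 = 484 ≡ 15 (mod 67)
45^3506 = 45^2048 · 45^1024 · 45^256 · 45^128 · 45^32 · 45^16 · 45^2 ≡ 15 · 22 · 62 · 14 · 64 · 59 · 15 (mod 67).
Accumulate the product:
15 · 22 = 330 ≡ 62
62 · 62 = 3844 ≡ 25
25 · 14 = 350 ≡ 15
15 · 64 = 960 ≡ 22
22 · 59 = 1298 ≡ 25
25 · 15 = 375 ≡ 40

40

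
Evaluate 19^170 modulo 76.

57

170 in binary is 10101010, i.e. 170 = 128 + 32 + 8 + 2.
19^1 ≡ 19 (mod 76)
19^2 ≡ 19^2 = 361 ≡ 57 (mod 76)
19^4 ≡ 57^2 = 3249 ≡ 57 (mod 76)
19^8 ≡ 57^2 = 3249 ≡ 57 (mod 76)
19^16 ≡ 57^2 = 3249 ≡ 57 (mod 76)
19^32 ≡ 57^2 = 3249 ≡ 57 (mod 76)
19^64 ≡ 57^2 = 3249 ≡ 57 (mod 76)
19^128 ≡ 57^2 = 3249 ≡ 57 (mod 76)
19^170 = 19^128 · 19^32 · 19^8 · 19^2 ≡ 57 · 57 · 57 · 57 (mod 76).
Accumulate the product:
57 · 57 = 3249 ≡ 57
57 · 57 = 3249 ≡ 57
57 · 57 = 3249 ≡ 57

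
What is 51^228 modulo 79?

By square-and-multiply:
228 in binary is 11100100, i.e. 228 = 128 + 64 + 32 + 4.
51^1 ≡ 51 (mod 79)
51^2 ≡ 51^2 = 2601 ≡ 73 (mod 79)
51^4 ≡ 73^2 = 5329 ≡ 36 (mod 79)
51^8 ≡ 36^2 = 1296 ≡ 32 (mod 79)
51^16 ≡ 32^2 = 1024 ≡ 76 (mod 79)
51^32 ≡ 76^2 = 5776 ≡ 9 (mod 79)
51^64 ≡ 9^2 = 81 ≡ 2 (mod 79)
51^128 ≡ 2^2 = 4 (mod 79)
51^228 = 51^128 · 51^64 · 51^32 · 51^4 ≡ 4 · 2 · 9 · 36 (mod 79).
Accumulate the product:
4 · 2 = 8
8 · 9 = 72
72 · 36 = 2592 ≡ 64

64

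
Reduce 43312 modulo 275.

137

43312 = 157*275 + 137, so 43312 ≡ 137 (mod 275).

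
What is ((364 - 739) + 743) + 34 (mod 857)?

402

364 - 739 = -375 ≡ 482 (mod 857)
482 + 743 = 1225 ≡ 368 (mod 857)
368 + 34 = 402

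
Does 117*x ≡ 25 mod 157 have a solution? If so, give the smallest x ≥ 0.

gcd(117, 157) = 1, so a unique solution mod 157 exists.
117⁻¹ ≡ 51 (mod 157).
x ≡ 51*25 ≡ 19 (mod 157).

19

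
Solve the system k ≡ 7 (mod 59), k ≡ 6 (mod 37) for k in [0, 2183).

302

59⁻¹ mod 37: 59·32 ≡ 1 (mod 37), so 59⁻¹ ≡ 32.
k = 7 + 59·((6 − 7)·32 mod 37) = 7 + 59·5 = 302.
Check: 302 mod 59 = 7, 302 mod 37 = 6. ✓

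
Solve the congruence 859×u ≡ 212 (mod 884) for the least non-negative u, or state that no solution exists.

gcd(859, 884) = 1, so a unique solution mod 884 exists.
859⁻¹ ≡ 495 (mod 884).
u ≡ 495×212 ≡ 628 (mod 884).

628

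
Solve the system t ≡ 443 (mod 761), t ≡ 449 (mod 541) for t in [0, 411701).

138945

761⁻¹ mod 541: 761×391 ≡ 1 (mod 541), so 761⁻¹ ≡ 391.
t = 443 + 761×((449 − 443)×391 mod 541) = 443 + 761×182 = 138945.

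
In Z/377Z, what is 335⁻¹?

368

377 = 1*335 + 42
335 = 7*42 + 41
42 = 1*41 + 1
41 = 41*1 + 0
gcd(335, 377) = 1, so the inverse exists.
Back-substitute for 1:
1 = 1*42 − 1*41
  = −1*335 + 8*42
  = 8*377 − 9*335
So 335⁻¹ ≡ −9 ≡ 368 (mod 377).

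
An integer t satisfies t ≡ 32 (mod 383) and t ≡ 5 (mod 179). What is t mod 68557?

35268

383⁻¹ mod 179: 383×43 ≡ 1 (mod 179), so 383⁻¹ ≡ 43.
t = 32 + 383×((5 − 32)×43 mod 179) = 32 + 383×92 = 35268.
Check: 35268 mod 383 = 32, 35268 mod 179 = 5. ✓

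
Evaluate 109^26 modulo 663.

376

Compute successive squares:
26 in binary is 11010, i.e. 26 = 16 + 8 + 2.
109^1 ≡ 109 (mod 663)
109^2 ≡ 109^2 = 11881 ≡ 610 (mod 663)
109^4 ≡ 610^2 = 372100 ≡ 157 (mod 663)
109^8 ≡ 157^2 = 24649 ≡ 118 (mod 663)
109^16 ≡ 118^2 = 13924 ≡ 1 (mod 663)
109^26 = 109^16 × 109^8 × 109^2 ≡ 1 × 118 × 610 (mod 663).
Accumulate the product:
1 × 118 = 118
118 × 610 = 71980 ≡ 376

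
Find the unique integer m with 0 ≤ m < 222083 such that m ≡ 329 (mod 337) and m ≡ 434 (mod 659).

5047

337⁻¹ mod 659: 337×88 ≡ 1 (mod 659), so 337⁻¹ ≡ 88.
m = 329 + 337×((434 − 329)×88 mod 659) = 329 + 337×14 = 5047.
Check: 5047 mod 337 = 329, 5047 mod 659 = 434. ✓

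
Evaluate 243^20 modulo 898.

By square-and-multiply:
243^1 ≡ 243 (mod 898)
243^2 ≡ 243^2 = 59049 ≡ 679 (mod 898)
243^4 ≡ 679^2 = 461041 ≡ 367 (mod 898)
243^8 ≡ 367^2 = 134689 ≡ 887 (mod 898)
243^16 ≡ 887^2 = 786769 ≡ 121 (mod 898)
243^20 = 243^16 × 243^4 ≡ 121 × 367 (mod 898).
121 × 367 = 44407 ≡ 405 (mod 898).

405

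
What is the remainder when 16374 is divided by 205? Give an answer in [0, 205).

16374 = 79×205 + 179, so 16374 ≡ 179 (mod 205).

179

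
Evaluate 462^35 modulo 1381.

981

462^1 ≡ 462 (mod 1381)
462^2 ≡ 462^2 = 213444 ≡ 770 (mod 1381)
462^4 ≡ 770^2 = 592900 ≡ 451 (mod 1381)
462^8 ≡ 451^2 = 203401 ≡ 394 (mod 1381)
462^16 ≡ 394^2 = 155236 ≡ 564 (mod 1381)
462^32 ≡ 564^2 = 318096 ≡ 466 (mod 1381)
462^35 = 462^32 · 462^2 · 462^1 ≡ 466 · 770 · 462 (mod 1381).
Accumulate the product:
466 · 770 = 358820 ≡ 1141
1141 · 462 = 527142 ≡ 981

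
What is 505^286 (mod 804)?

565

By square-and-multiply:
505^1 ≡ 505 (mod 804)
505^2 ≡ 505^2 = 255025 ≡ 157 (mod 804)
505^4 ≡ 157^2 = 24649 ≡ 529 (mod 804)
505^8 ≡ 529^2 = 279841 ≡ 49 (mod 804)
505^16 ≡ 49^2 = 2401 ≡ 793 (mod 804)
505^32 ≡ 793^2 = 628849 ≡ 121 (mod 804)
505^64 ≡ 121^2 = 14641 ≡ 169 (mod 804)
505^128 ≡ 169^2 = 28561 ≡ 421 (mod 804)
505^256 ≡ 421^2 = 177241 ≡ 361 (mod 804)
505^286 = 505^256 × 505^16 × 505^8 × 505^4 × 505^2 ≡ 361 × 793 × 49 × 529 × 157 (mod 804).
Accumulate the product:
361 × 793 = 286273 ≡ 49
49 × 49 = 2401 ≡ 793
793 × 529 = 419497 ≡ 613
613 × 157 = 96241 ≡ 565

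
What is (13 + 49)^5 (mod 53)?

13 + 49 = 62 ≡ 9 (mod 53)
(9)^5 ≡ 7 (mod 53)

7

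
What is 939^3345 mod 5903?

3345 in binary is 110100010001, i.e. 3345 = 2048 + 1024 + 256 + 16 + 1.
939^1 ≡ 939 (mod 5903)
939^2 ≡ 939^2 = 881721 ≡ 2174 (mod 5903)
939^4 ≡ 2174^2 = 4726276 ≡ 3876 (mod 5903)
939^8 ≡ 3876^2 = 15023376 ≡ 241 (mod 5903)
939^16 ≡ 241^2 = 58081 ≡ 4954 (mod 5903)
939^32 ≡ 4954^2 = 24542116 ≡ 3345 (mod 5903)
939^64 ≡ 3345^2 = 11189025 ≡ 2840 (mod 5903)
939^128 ≡ 2840^2 = 8065600 ≡ 2102 (mod 5903)
939^256 ≡ 2102^2 = 4418404 ≡ 2960 (mod 5903)
939^512 ≡ 2960^2 = 8761600 ≡ 1548 (mod 5903)
939^1024 ≡ 1548^2 = 2396304 ≡ 5589 (mod 5903)
939^2048 ≡ 5589^2 = 31236921 ≡ 4148 (mod 5903)
939^3345 = 939^2048 × 939^1024 × 939^256 × 939^16 × 939^1 ≡ 4148 × 5589 × 2960 × 4954 × 939 (mod 5903).
Accumulate the product:
4148 × 5589 = 23183172 ≡ 2091
2091 × 2960 = 6189360 ≡ 3016
3016 × 4954 = 14941264 ≡ 771
771 × 939 = 723969 ≡ 3803

3803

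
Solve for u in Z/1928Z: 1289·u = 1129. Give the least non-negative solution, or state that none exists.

gcd(1289, 1928) = 1, so a unique solution mod 1928 exists.
1289⁻¹ ≡ 1753 (mod 1928).
u ≡ 1753·1129 ≡ 1009 (mod 1928).

1009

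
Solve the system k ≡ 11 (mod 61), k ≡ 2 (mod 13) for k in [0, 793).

61⁻¹ mod 13: 61·3 ≡ 1 (mod 13), so 61⁻¹ ≡ 3.
k = 11 + 61·((2 − 11)·3 mod 13) = 11 + 61·12 = 743.

743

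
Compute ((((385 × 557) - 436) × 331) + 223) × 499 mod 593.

388

385 × 557 = 214445 ≡ 372 (mod 593)
372 - 436 = -64 ≡ 529 (mod 593)
529 × 331 = 175099 ≡ 164 (mod 593)
164 + 223 = 387
387 × 499 = 193113 ≡ 388 (mod 593)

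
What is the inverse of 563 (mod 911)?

911 = 1×563 + 348
563 = 1×348 + 215
348 = 1×215 + 133
215 = 1×133 + 82
133 = 1×82 + 51
82 = 1×51 + 31
51 = 1×31 + 20
31 = 1×20 + 11
20 = 1×11 + 9
11 = 1×9 + 2
9 = 4×2 + 1
2 = 2×1 + 0
gcd(563, 911) = 1, so the inverse exists.
Bézout: 1 = 254×911 − 411×563.
So 563⁻¹ ≡ −411 ≡ 500 (mod 911).

500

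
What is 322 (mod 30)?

322 = 10·30 + 22, so 322 ≡ 22 (mod 30).

22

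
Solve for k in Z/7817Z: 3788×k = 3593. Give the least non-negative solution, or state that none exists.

4349

gcd(3788, 7817) = 1, so a unique solution mod 7817 exists.
3788⁻¹ ≡ 6552 (mod 7817).
k ≡ 6552×3593 ≡ 4349 (mod 7817).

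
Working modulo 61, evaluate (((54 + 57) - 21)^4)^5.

13

54 + 57 = 111 ≡ 50 (mod 61)
50 - 21 = 29
(29)^4 ≡ 47 (mod 61)
(47)^5 ≡ 13 (mod 61)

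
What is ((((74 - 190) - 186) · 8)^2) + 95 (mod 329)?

74 - 190 = -116 ≡ 213 (mod 329)
213 - 186 = 27
27 · 8 = 216
(216)^2 ≡ 267 (mod 329)
267 + 95 = 362 ≡ 33 (mod 329)

33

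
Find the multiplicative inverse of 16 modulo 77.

53

Apply the Euclidean algorithm and back-substitute:
77 = 4·16 + 13
16 = 1·13 + 3
13 = 4·3 + 1
3 = 3·1 + 0
gcd(16, 77) = 1, so the inverse exists.
Back-substitute for 1:
1 = 1·13 − 4·3
  = −4·16 + 5·13
  = 5·77 − 24·16
So 16⁻¹ ≡ −24 ≡ 53 (mod 77).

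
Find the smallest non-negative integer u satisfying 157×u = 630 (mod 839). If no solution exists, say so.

501

gcd(157, 839) = 1, so a unique solution mod 839 exists.
157⁻¹ ≡ 668 (mod 839).
u ≡ 668×630 ≡ 501 (mod 839).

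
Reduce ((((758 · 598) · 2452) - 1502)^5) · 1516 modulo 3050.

758 · 598 = 453284 ≡ 1884 (mod 3050)
1884 · 2452 = 4619568 ≡ 1868 (mod 3050)
1868 - 1502 = 366
(366)^5 ≡ 976 (mod 3050)
976 · 1516 = 1479616 ≡ 366 (mod 3050)

366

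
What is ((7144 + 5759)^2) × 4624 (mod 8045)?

7144 + 5759 = 12903 ≡ 4858 (mod 8045)
(4858)^2 ≡ 4179 (mod 8045)
4179 × 4624 = 19323696 ≡ 7651 (mod 8045)

7651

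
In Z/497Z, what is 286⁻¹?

497 = 1·286 + 211
286 = 1·211 + 75
211 = 2·75 + 61
75 = 1·61 + 14
61 = 4·14 + 5
14 = 2·5 + 4
5 = 1·4 + 1
4 = 4·1 + 0
gcd(286, 497) = 1, so the inverse exists.
Bézout: 1 = 61·497 − 106·286.
So 286⁻¹ ≡ −106 ≡ 391 (mod 497).

391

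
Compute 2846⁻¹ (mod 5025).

2456

Apply the Euclidean algorithm and back-substitute:
5025 = 1×2846 + 2179
2846 = 1×2179 + 667
2179 = 3×667 + 178
667 = 3×178 + 133
178 = 1×133 + 45
133 = 2×45 + 43
45 = 1×43 + 2
43 = 21×2 + 1
2 = 2×1 + 0
gcd(2846, 5025) = 1, so the inverse exists.
Bézout: 1 = −1391×5025 + 2456×2846.
So 2846⁻¹ ≡ 2456 (mod 5025).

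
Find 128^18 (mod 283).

250

18 in binary is 10010, i.e. 18 = 16 + 2.
128^1 ≡ 128 (mod 283)
128^2 ≡ 128^2 = 16384 ≡ 253 (mod 283)
128^4 ≡ 253^2 = 64009 ≡ 51 (mod 283)
128^8 ≡ 51^2 = 2601 ≡ 54 (mod 283)
128^16 ≡ 54^2 = 2916 ≡ 86 (mod 283)
128^18 = 128^16 · 128^2 ≡ 86 · 253 (mod 283).
86 · 253 = 21758 ≡ 250 (mod 283).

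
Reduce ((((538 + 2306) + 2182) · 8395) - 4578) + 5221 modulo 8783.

538 + 2306 = 2844
2844 + 2182 = 5026
5026 · 8395 = 42193270 ≡ 8521 (mod 8783)
8521 - 4578 = 3943
3943 + 5221 = 9164 ≡ 381 (mod 8783)

381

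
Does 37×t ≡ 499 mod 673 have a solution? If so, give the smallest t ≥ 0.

gcd(37, 673) = 1, so a unique solution mod 673 exists.
37⁻¹ ≡ 382 (mod 673).
t ≡ 382×499 ≡ 159 (mod 673).

159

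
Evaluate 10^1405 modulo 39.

10

By square-and-multiply:
10^1 ≡ 10 (mod 39)
10^2 ≡ 10^2 = 100 ≡ 22 (mod 39)
10^4 ≡ 22^2 = 484 ≡ 16 (mod 39)
10^8 ≡ 16^2 = 256 ≡ 22 (mod 39)
10^16 ≡ 22^2 = 484 ≡ 16 (mod 39)
10^32 ≡ 16^2 = 256 ≡ 22 (mod 39)
10^64 ≡ 22^2 = 484 ≡ 16 (mod 39)
10^128 ≡ 16^2 = 256 ≡ 22 (mod 39)
10^256 ≡ 22^2 = 484 ≡ 16 (mod 39)
10^512 ≡ 16^2 = 256 ≡ 22 (mod 39)
10^1024 ≡ 22^2 = 484 ≡ 16 (mod 39)
10^1405 = 10^1024 * 10^256 * 10^64 * 10^32 * 10^16 * 10^8 * 10^4 * 10^1 ≡ 16 * 16 * 16 * 22 * 16 * 22 * 16 * 10 (mod 39).
Accumulate the product:
16 * 16 = 256 ≡ 22
22 * 16 = 352 ≡ 1
1 * 22 = 22
22 * 16 = 352 ≡ 1
1 * 22 = 22
22 * 16 = 352 ≡ 1
1 * 10 = 10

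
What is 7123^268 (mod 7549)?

3988

Compute successive squares:
268 in binary is 100001100, i.e. 268 = 256 + 8 + 4.
7123^1 ≡ 7123 (mod 7549)
7123^2 ≡ 7123^2 = 50737129 ≡ 300 (mod 7549)
7123^4 ≡ 300^2 = 90000 ≡ 6961 (mod 7549)
7123^8 ≡ 6961^2 = 48455521 ≡ 6039 (mod 7549)
7123^16 ≡ 6039^2 = 36469521 ≡ 302 (mod 7549)
7123^32 ≡ 302^2 = 91204 ≡ 616 (mod 7549)
7123^64 ≡ 616^2 = 379456 ≡ 2006 (mod 7549)
7123^128 ≡ 2006^2 = 4024036 ≡ 419 (mod 7549)
7123^256 ≡ 419^2 = 175561 ≡ 1934 (mod 7549)
7123^268 = 7123^256 * 7123^8 * 7123^4 ≡ 1934 * 6039 * 6961 (mod 7549).
Accumulate the product:
1934 * 6039 = 11679426 ≡ 1123
1123 * 6961 = 7817203 ≡ 3988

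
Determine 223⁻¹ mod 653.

41

Apply the Euclidean algorithm and back-substitute:
653 = 2*223 + 207
223 = 1*207 + 16
207 = 12*16 + 15
16 = 1*15 + 1
15 = 15*1 + 0
gcd(223, 653) = 1, so the inverse exists.
Bézout: 1 = −14*653 + 41*223.
So 223⁻¹ ≡ 41 (mod 653).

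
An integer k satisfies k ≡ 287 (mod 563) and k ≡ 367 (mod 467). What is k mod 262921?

219857

563⁻¹ mod 467: 563·180 ≡ 1 (mod 467), so 563⁻¹ ≡ 180.
k = 287 + 563·((367 − 287)·180 mod 467) = 287 + 563·390 = 219857.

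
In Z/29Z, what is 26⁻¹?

29 = 1×26 + 3
26 = 8×3 + 2
3 = 1×2 + 1
2 = 2×1 + 0
gcd(26, 29) = 1, so the inverse exists.
Bézout: 1 = 9×29 − 10×26.
So 26⁻¹ ≡ −10 ≡ 19 (mod 29).

19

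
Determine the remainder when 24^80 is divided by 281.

24^1 ≡ 24 (mod 281)
24^2 ≡ 24^2 = 576 ≡ 14 (mod 281)
24^4 ≡ 14^2 = 196 (mod 281)
24^8 ≡ 196^2 = 38416 ≡ 200 (mod 281)
24^16 ≡ 200^2 = 40000 ≡ 98 (mod 281)
24^32 ≡ 98^2 = 9604 ≡ 50 (mod 281)
24^64 ≡ 50^2 = 2500 ≡ 252 (mod 281)
24^80 = 24^64 × 24^16 ≡ 252 × 98 (mod 281).
252 × 98 = 24696 ≡ 249 (mod 281).

249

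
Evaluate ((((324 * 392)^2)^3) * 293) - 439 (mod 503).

45

324 * 392 = 127008 ≡ 252 (mod 503)
(252)^2 ≡ 126 (mod 503)
(126)^3 ≡ 448 (mod 503)
448 * 293 = 131264 ≡ 484 (mod 503)
484 - 439 = 45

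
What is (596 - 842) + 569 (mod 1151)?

323

596 - 842 = -246 ≡ 905 (mod 1151)
905 + 569 = 1474 ≡ 323 (mod 1151)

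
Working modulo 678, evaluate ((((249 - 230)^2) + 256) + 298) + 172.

409

249 - 230 = 19
(19)^2 ≡ 361 (mod 678)
361 + 256 = 617
617 + 298 = 915 ≡ 237 (mod 678)
237 + 172 = 409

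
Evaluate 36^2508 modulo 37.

Compute successive squares:
36^1 ≡ 36 (mod 37)
36^2 ≡ 36^2 = 1296 ≡ 1 (mod 37)
36^4 ≡ 1^2 = 1 (mod 37)
36^8 ≡ 1^2 = 1 (mod 37)
36^16 ≡ 1^2 = 1 (mod 37)
36^32 ≡ 1^2 = 1 (mod 37)
36^64 ≡ 1^2 = 1 (mod 37)
36^128 ≡ 1^2 = 1 (mod 37)
36^256 ≡ 1^2 = 1 (mod 37)
36^512 ≡ 1^2 = 1 (mod 37)
36^1024 ≡ 1^2 = 1 (mod 37)
36^2048 ≡ 1^2 = 1 (mod 37)
36^2508 = 36^2048 * 36^256 * 36^128 * 36^64 * 36^8 * 36^4 ≡ 1 * 1 * 1 * 1 * 1 * 1 (mod 37).
Accumulate the product:
1 * 1 = 1
1 * 1 = 1
1 * 1 = 1
1 * 1 = 1
1 * 1 = 1

1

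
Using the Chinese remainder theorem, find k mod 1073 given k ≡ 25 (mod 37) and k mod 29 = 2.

321

37⁻¹ mod 29: 37*11 ≡ 1 (mod 29), so 37⁻¹ ≡ 11.
k = 25 + 37*((2 − 25)*11 mod 29) = 25 + 37*8 = 321.
Check: 321 mod 37 = 25, 321 mod 29 = 2. ✓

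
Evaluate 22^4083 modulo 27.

19

By square-and-multiply:
4083 in binary is 111111110011, i.e. 4083 = 2048 + 1024 + 512 + 256 + 128 + 64 + 32 + 16 + 2 + 1.
22^1 ≡ 22 (mod 27)
22^2 ≡ 22^2 = 484 ≡ 25 (mod 27)
22^4 ≡ 25^2 = 625 ≡ 4 (mod 27)
22^8 ≡ 4^2 = 16 (mod 27)
22^16 ≡ 16^2 = 256 ≡ 13 (mod 27)
22^32 ≡ 13^2 = 169 ≡ 7 (mod 27)
22^64 ≡ 7^2 = 49 ≡ 22 (mod 27)
22^128 ≡ 22^2 = 484 ≡ 25 (mod 27)
22^256 ≡ 25^2 = 625 ≡ 4 (mod 27)
22^512 ≡ 4^2 = 16 (mod 27)
22^1024 ≡ 16^2 = 256 ≡ 13 (mod 27)
22^2048 ≡ 13^2 = 169 ≡ 7 (mod 27)
22^4083 = 22^2048 × 22^1024 × 22^512 × 22^256 × 22^128 × 22^64 × 22^32 × 22^16 × 22^2 × 22^1 ≡ 7 × 13 × 16 × 4 × 25 × 22 × 7 × 13 × 25 × 22 (mod 27).
Accumulate the product:
7 × 13 = 91 ≡ 10
10 × 16 = 160 ≡ 25
25 × 4 = 100 ≡ 19
19 × 25 = 475 ≡ 16
16 × 22 = 352 ≡ 1
1 × 7 = 7
7 × 13 = 91 ≡ 10
10 × 25 = 250 ≡ 7
7 × 22 = 154 ≡ 19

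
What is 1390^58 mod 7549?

Using repeated squaring:
1390^1 ≡ 1390 (mod 7549)
1390^2 ≡ 1390^2 = 1932100 ≡ 7105 (mod 7549)
1390^4 ≡ 7105^2 = 50481025 ≡ 862 (mod 7549)
1390^8 ≡ 862^2 = 743044 ≡ 3242 (mod 7549)
1390^16 ≡ 3242^2 = 10510564 ≡ 2356 (mod 7549)
1390^32 ≡ 2356^2 = 5550736 ≡ 2221 (mod 7549)
1390^58 = 1390^32 * 1390^16 * 1390^8 * 1390^2 ≡ 2221 * 2356 * 3242 * 7105 (mod 7549).
Accumulate the product:
2221 * 2356 = 5232676 ≡ 1219
1219 * 3242 = 3951998 ≡ 3871
3871 * 7105 = 27503455 ≡ 2448

2448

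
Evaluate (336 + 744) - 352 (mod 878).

728

336 + 744 = 1080 ≡ 202 (mod 878)
202 - 352 = -150 ≡ 728 (mod 878)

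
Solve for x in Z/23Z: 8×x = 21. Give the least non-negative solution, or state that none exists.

gcd(8, 23) = 1, so a unique solution mod 23 exists.
8⁻¹ ≡ 3 (mod 23).
x ≡ 3×21 ≡ 17 (mod 23).

17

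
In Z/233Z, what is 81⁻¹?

Run the extended Euclidean algorithm:
233 = 2*81 + 71
81 = 1*71 + 10
71 = 7*10 + 1
10 = 10*1 + 0
gcd(81, 233) = 1, so the inverse exists.
Back-substitute for 1:
1 = 1*71 − 7*10
  = −7*81 + 8*71
  = 8*233 − 23*81
So 81⁻¹ ≡ −23 ≡ 210 (mod 233).

210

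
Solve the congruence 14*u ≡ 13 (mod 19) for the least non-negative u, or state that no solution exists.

5

gcd(14, 19) = 1, so a unique solution mod 19 exists.
14⁻¹ ≡ 15 (mod 19).
u ≡ 15*13 ≡ 5 (mod 19).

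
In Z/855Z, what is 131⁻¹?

855 = 6·131 + 69
131 = 1·69 + 62
69 = 1·62 + 7
62 = 8·7 + 6
7 = 1·6 + 1
6 = 6·1 + 0
gcd(131, 855) = 1, so the inverse exists.
Back-substitute for 1:
1 = 1·7 − 1·6
  = −1·62 + 9·7
  = 9·69 − 10·62
  = −10·131 + 19·69
  = 19·855 − 124·131
So 131⁻¹ ≡ −124 ≡ 731 (mod 855).

731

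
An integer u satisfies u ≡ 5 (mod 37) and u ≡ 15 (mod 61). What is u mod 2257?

37⁻¹ mod 61: 37*33 ≡ 1 (mod 61), so 37⁻¹ ≡ 33.
u = 5 + 37*((15 − 5)*33 mod 61) = 5 + 37*25 = 930.
Check: 930 mod 37 = 5, 930 mod 61 = 15. ✓

930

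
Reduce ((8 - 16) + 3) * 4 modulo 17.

14

8 - 16 = -8 ≡ 9 (mod 17)
9 + 3 = 12
12 * 4 = 48 ≡ 14 (mod 17)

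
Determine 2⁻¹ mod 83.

42

Run the extended Euclidean algorithm:
83 = 41·2 + 1
2 = 2·1 + 0
gcd(2, 83) = 1, so the inverse exists.
Bézout: 1 = 1·83 − 41·2.
So 2⁻¹ ≡ −41 ≡ 42 (mod 83).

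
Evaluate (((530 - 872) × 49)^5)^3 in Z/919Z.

535

530 - 872 = -342 ≡ 577 (mod 919)
577 × 49 = 28273 ≡ 703 (mod 919)
(703)^5 ≡ 512 (mod 919)
(512)^3 ≡ 535 (mod 919)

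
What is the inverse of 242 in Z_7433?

7433 = 30·242 + 173
242 = 1·173 + 69
173 = 2·69 + 35
69 = 1·35 + 34
35 = 1·34 + 1
34 = 34·1 + 0
gcd(242, 7433) = 1, so the inverse exists.
Bézout: 1 = 7·7433 − 215·242.
So 242⁻¹ ≡ −215 ≡ 7218 (mod 7433).

7218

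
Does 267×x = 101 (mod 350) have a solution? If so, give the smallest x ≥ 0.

gcd(267, 350) = 1, so a unique solution mod 350 exists.
267⁻¹ ≡ 253 (mod 350).
x ≡ 253×101 ≡ 3 (mod 350).

3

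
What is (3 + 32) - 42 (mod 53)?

3 + 32 = 35
35 - 42 = -7 ≡ 46 (mod 53)

46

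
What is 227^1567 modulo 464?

1567 in binary is 11000011111, i.e. 1567 = 1024 + 512 + 16 + 8 + 4 + 2 + 1.
227^1 ≡ 227 (mod 464)
227^2 ≡ 227^2 = 51529 ≡ 25 (mod 464)
227^4 ≡ 25^2 = 625 ≡ 161 (mod 464)
227^8 ≡ 161^2 = 25921 ≡ 401 (mod 464)
227^16 ≡ 401^2 = 160801 ≡ 257 (mod 464)
227^32 ≡ 257^2 = 66049 ≡ 161 (mod 464)
227^64 ≡ 161^2 = 25921 ≡ 401 (mod 464)
227^128 ≡ 401^2 = 160801 ≡ 257 (mod 464)
227^256 ≡ 257^2 = 66049 ≡ 161 (mod 464)
227^512 ≡ 161^2 = 25921 ≡ 401 (mod 464)
227^1024 ≡ 401^2 = 160801 ≡ 257 (mod 464)
227^1567 = 227^1024 · 227^512 · 227^16 · 227^8 · 227^4 · 227^2 · 227^1 ≡ 257 · 401 · 257 · 401 · 161 · 25 · 227 (mod 464).
Accumulate the product:
257 · 401 = 103057 ≡ 49
49 · 257 = 12593 ≡ 65
65 · 401 = 26065 ≡ 81
81 · 161 = 13041 ≡ 49
49 · 25 = 1225 ≡ 297
297 · 227 = 67419 ≡ 139

139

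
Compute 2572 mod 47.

34

2572 = 54·47 + 34, so 2572 ≡ 34 (mod 47).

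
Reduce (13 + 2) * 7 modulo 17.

3

13 + 2 = 15
15 * 7 = 105 ≡ 3 (mod 17)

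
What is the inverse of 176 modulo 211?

6

211 = 1·176 + 35
176 = 5·35 + 1
35 = 35·1 + 0
gcd(176, 211) = 1, so the inverse exists.
Bézout: 1 = −5·211 + 6·176.
So 176⁻¹ ≡ 6 (mod 211).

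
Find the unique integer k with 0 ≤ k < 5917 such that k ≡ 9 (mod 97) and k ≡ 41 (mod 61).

97⁻¹ mod 61: 97·39 ≡ 1 (mod 61), so 97⁻¹ ≡ 39.
k = 9 + 97·((41 − 9)·39 mod 61) = 9 + 97·28 = 2725.
Check: 2725 mod 97 = 9, 2725 mod 61 = 41. ✓

2725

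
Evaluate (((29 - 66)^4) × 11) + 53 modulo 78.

34

29 - 66 = -37 ≡ 41 (mod 78)
(41)^4 ≡ 55 (mod 78)
55 × 11 = 605 ≡ 59 (mod 78)
59 + 53 = 112 ≡ 34 (mod 78)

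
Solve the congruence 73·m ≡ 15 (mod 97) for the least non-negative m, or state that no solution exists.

gcd(73, 97) = 1, so a unique solution mod 97 exists.
73⁻¹ ≡ 4 (mod 97).
m ≡ 4·15 ≡ 60 (mod 97).

60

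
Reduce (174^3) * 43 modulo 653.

(174)^3 ≡ 273 (mod 653)
273 * 43 = 11739 ≡ 638 (mod 653)

638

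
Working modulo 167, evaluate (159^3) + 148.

(159)^3 ≡ 156 (mod 167)
156 + 148 = 304 ≡ 137 (mod 167)

137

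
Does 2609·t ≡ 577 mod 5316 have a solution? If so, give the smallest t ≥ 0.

5033

gcd(2609, 5316) = 1, so a unique solution mod 5316 exists.
2609⁻¹ ≡ 2441 (mod 5316).
t ≡ 2441·577 ≡ 5033 (mod 5316).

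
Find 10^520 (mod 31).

By square-and-multiply:
520 in binary is 1000001000, i.e. 520 = 512 + 8.
10^1 ≡ 10 (mod 31)
10^2 ≡ 10^2 = 100 ≡ 7 (mod 31)
10^4 ≡ 7^2 = 49 ≡ 18 (mod 31)
10^8 ≡ 18^2 = 324 ≡ 14 (mod 31)
10^16 ≡ 14^2 = 196 ≡ 10 (mod 31)
10^32 ≡ 10^2 = 100 ≡ 7 (mod 31)
10^64 ≡ 7^2 = 49 ≡ 18 (mod 31)
10^128 ≡ 18^2 = 324 ≡ 14 (mod 31)
10^256 ≡ 14^2 = 196 ≡ 10 (mod 31)
10^512 ≡ 10^2 = 100 ≡ 7 (mod 31)
10^520 = 10^512 × 10^8 ≡ 7 × 14 (mod 31).
7 × 14 = 98 ≡ 5 (mod 31).

5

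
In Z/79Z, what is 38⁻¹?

Run the extended Euclidean algorithm:
79 = 2·38 + 3
38 = 12·3 + 2
3 = 1·2 + 1
2 = 2·1 + 0
gcd(38, 79) = 1, so the inverse exists.
Back-substitute for 1:
1 = 1·3 − 1·2
  = −1·38 + 13·3
  = 13·79 − 27·38
So 38⁻¹ ≡ −27 ≡ 52 (mod 79).

52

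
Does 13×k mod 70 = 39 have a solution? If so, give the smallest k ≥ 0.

gcd(13, 70) = 1, so a unique solution mod 70 exists.
13⁻¹ ≡ 27 (mod 70).
k ≡ 27×39 ≡ 3 (mod 70).

3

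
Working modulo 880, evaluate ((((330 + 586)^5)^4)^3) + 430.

46

330 + 586 = 916 ≡ 36 (mod 880)
(36)^5 ≡ 496 (mod 880)
(496)^4 ≡ 496 (mod 880)
(496)^3 ≡ 496 (mod 880)
496 + 430 = 926 ≡ 46 (mod 880)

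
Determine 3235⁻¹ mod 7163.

7163 = 2×3235 + 693
3235 = 4×693 + 463
693 = 1×463 + 230
463 = 2×230 + 3
230 = 76×3 + 2
3 = 1×2 + 1
2 = 2×1 + 0
gcd(3235, 7163) = 1, so the inverse exists.
Back-substitute for 1:
1 = 1×3 − 1×2
  = −1×230 + 77×3
  = 77×463 − 155×230
  = −155×693 + 232×463
  = 232×3235 − 1083×693
  = −1083×7163 + 2398×3235
So 3235⁻¹ ≡ 2398 (mod 7163).

2398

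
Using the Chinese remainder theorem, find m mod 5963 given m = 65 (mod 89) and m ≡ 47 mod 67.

89⁻¹ mod 67: 89·64 ≡ 1 (mod 67), so 89⁻¹ ≡ 64.
m = 65 + 89·((47 − 65)·64 mod 67) = 65 + 89·54 = 4871.
Check: 4871 mod 89 = 65, 4871 mod 67 = 47. ✓

4871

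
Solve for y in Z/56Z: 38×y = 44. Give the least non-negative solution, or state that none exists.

gcd(38, 56) = 2, and 2 | 44, so solutions exist.
Divide through by 2: 19×y = 22 (mod 28).
19⁻¹ ≡ 3 (mod 28).
y ≡ 3×22 ≡ 10 (mod 28).
The smallest non-negative solution is y = 10.

10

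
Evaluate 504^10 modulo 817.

10 in binary is 1010, i.e. 10 = 8 + 2.
504^1 ≡ 504 (mod 817)
504^2 ≡ 504^2 = 254016 ≡ 746 (mod 817)
504^4 ≡ 746^2 = 556516 ≡ 139 (mod 817)
504^8 ≡ 139^2 = 19321 ≡ 530 (mod 817)
504^10 = 504^8 · 504^2 ≡ 530 · 746 (mod 817).
530 · 746 = 395380 ≡ 769 (mod 817).

769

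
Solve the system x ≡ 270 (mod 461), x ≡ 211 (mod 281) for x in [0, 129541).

56973

461⁻¹ mod 281: 461*217 ≡ 1 (mod 281), so 461⁻¹ ≡ 217.
x = 270 + 461*((211 − 270)*217 mod 281) = 270 + 461*123 = 56973.
Check: 56973 mod 461 = 270, 56973 mod 281 = 211. ✓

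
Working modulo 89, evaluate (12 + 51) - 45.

18

12 + 51 = 63
63 - 45 = 18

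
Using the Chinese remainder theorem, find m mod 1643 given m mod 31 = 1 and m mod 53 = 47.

683

31⁻¹ mod 53: 31×12 ≡ 1 (mod 53), so 31⁻¹ ≡ 12.
m = 1 + 31×((47 − 1)×12 mod 53) = 1 + 31×22 = 683.
Check: 683 mod 31 = 1, 683 mod 53 = 47. ✓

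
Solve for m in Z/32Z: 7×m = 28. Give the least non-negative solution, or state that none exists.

gcd(7, 32) = 1, so a unique solution mod 32 exists.
7⁻¹ ≡ 23 (mod 32).
m ≡ 23×28 ≡ 4 (mod 32).

4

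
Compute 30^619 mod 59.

619 in binary is 1001101011, i.e. 619 = 512 + 64 + 32 + 8 + 2 + 1.
30^1 ≡ 30 (mod 59)
30^2 ≡ 30^2 = 900 ≡ 15 (mod 59)
30^4 ≡ 15^2 = 225 ≡ 48 (mod 59)
30^8 ≡ 48^2 = 2304 ≡ 3 (mod 59)
30^16 ≡ 3^2 = 9 (mod 59)
30^32 ≡ 9^2 = 81 ≡ 22 (mod 59)
30^64 ≡ 22^2 = 484 ≡ 12 (mod 59)
30^128 ≡ 12^2 = 144 ≡ 26 (mod 59)
30^256 ≡ 26^2 = 676 ≡ 27 (mod 59)
30^512 ≡ 27^2 = 729 ≡ 21 (mod 59)
30^619 = 30^512 · 30^64 · 30^32 · 30^8 · 30^2 · 30^1 ≡ 21 · 12 · 22 · 3 · 15 · 30 (mod 59).
Accumulate the product:
21 · 12 = 252 ≡ 16
16 · 22 = 352 ≡ 57
57 · 3 = 171 ≡ 53
53 · 15 = 795 ≡ 28
28 · 30 = 840 ≡ 14

14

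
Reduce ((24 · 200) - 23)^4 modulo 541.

76

24 · 200 = 4800 ≡ 472 (mod 541)
472 - 23 = 449
(449)^4 ≡ 76 (mod 541)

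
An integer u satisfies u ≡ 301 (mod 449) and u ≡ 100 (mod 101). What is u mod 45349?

449⁻¹ mod 101: 449*9 ≡ 1 (mod 101), so 449⁻¹ ≡ 9.
u = 301 + 449*((100 − 301)*9 mod 101) = 301 + 449*9 = 4342.

4342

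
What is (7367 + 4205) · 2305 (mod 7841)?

6219

7367 + 4205 = 11572 ≡ 3731 (mod 7841)
3731 · 2305 = 8599955 ≡ 6219 (mod 7841)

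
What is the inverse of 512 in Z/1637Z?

470

Apply the Euclidean algorithm and back-substitute:
1637 = 3×512 + 101
512 = 5×101 + 7
101 = 14×7 + 3
7 = 2×3 + 1
3 = 3×1 + 0
gcd(512, 1637) = 1, so the inverse exists.
Bézout: 1 = −147×1637 + 470×512.
So 512⁻¹ ≡ 470 (mod 1637).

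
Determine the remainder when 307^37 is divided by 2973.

By square-and-multiply:
37 in binary is 100101, i.e. 37 = 32 + 4 + 1.
307^1 ≡ 307 (mod 2973)
307^2 ≡ 307^2 = 94249 ≡ 2086 (mod 2973)
307^4 ≡ 2086^2 = 4351396 ≡ 1897 (mod 2973)
307^8 ≡ 1897^2 = 3598609 ≡ 1279 (mod 2973)
307^16 ≡ 1279^2 = 1635841 ≡ 691 (mod 2973)
307^32 ≡ 691^2 = 477481 ≡ 1801 (mod 2973)
307^37 = 307^32 · 307^4 · 307^1 ≡ 1801 · 1897 · 307 (mod 2973).
Accumulate the product:
1801 · 1897 = 3416497 ≡ 520
520 · 307 = 159640 ≡ 2071

2071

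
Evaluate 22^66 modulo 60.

By square-and-multiply:
66 in binary is 1000010, i.e. 66 = 64 + 2.
22^1 ≡ 22 (mod 60)
22^2 ≡ 22^2 = 484 ≡ 4 (mod 60)
22^4 ≡ 4^2 = 16 (mod 60)
22^8 ≡ 16^2 = 256 ≡ 16 (mod 60)
22^16 ≡ 16^2 = 256 ≡ 16 (mod 60)
22^32 ≡ 16^2 = 256 ≡ 16 (mod 60)
22^64 ≡ 16^2 = 256 ≡ 16 (mod 60)
22^66 = 22^64 · 22^2 ≡ 16 · 4 (mod 60).
16 · 4 = 64 ≡ 4 (mod 60).

4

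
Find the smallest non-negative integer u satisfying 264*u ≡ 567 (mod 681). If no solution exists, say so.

46

gcd(264, 681) = 3, and 3 | 567, so solutions exist.
Divide through by 3: 88*u mod 227 = 189.
88⁻¹ ≡ 178 (mod 227).
u ≡ 178*189 ≡ 46 (mod 227).
The smallest non-negative solution is u = 46.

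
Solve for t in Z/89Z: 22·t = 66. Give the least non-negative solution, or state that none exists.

gcd(22, 89) = 1, so a unique solution mod 89 exists.
22⁻¹ ≡ 85 (mod 89).
t ≡ 85·66 ≡ 3 (mod 89).

3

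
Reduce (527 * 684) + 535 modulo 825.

527 * 684 = 360468 ≡ 768 (mod 825)
768 + 535 = 1303 ≡ 478 (mod 825)

478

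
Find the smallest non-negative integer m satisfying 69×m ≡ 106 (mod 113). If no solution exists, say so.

13

gcd(69, 113) = 1, so a unique solution mod 113 exists.
69⁻¹ ≡ 95 (mod 113).
m ≡ 95×106 ≡ 13 (mod 113).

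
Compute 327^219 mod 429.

327^1 ≡ 327 (mod 429)
327^2 ≡ 327^2 = 106929 ≡ 108 (mod 429)
327^4 ≡ 108^2 = 11664 ≡ 81 (mod 429)
327^8 ≡ 81^2 = 6561 ≡ 126 (mod 429)
327^16 ≡ 126^2 = 15876 ≡ 3 (mod 429)
327^32 ≡ 3^2 = 9 (mod 429)
327^64 ≡ 9^2 = 81 (mod 429)
327^128 ≡ 81^2 = 6561 ≡ 126 (mod 429)
327^219 = 327^128 * 327^64 * 327^16 * 327^8 * 327^2 * 327^1 ≡ 126 * 81 * 3 * 126 * 108 * 327 (mod 429).
Accumulate the product:
126 * 81 = 10206 ≡ 339
339 * 3 = 1017 ≡ 159
159 * 126 = 20034 ≡ 300
300 * 108 = 32400 ≡ 225
225 * 327 = 73575 ≡ 216

216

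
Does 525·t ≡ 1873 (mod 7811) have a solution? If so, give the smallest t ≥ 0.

5687

gcd(525, 7811) = 1, so a unique solution mod 7811 exists.
525⁻¹ ≡ 7201 (mod 7811).
t ≡ 7201·1873 ≡ 5687 (mod 7811).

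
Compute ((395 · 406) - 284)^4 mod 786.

780

395 · 406 = 160370 ≡ 26 (mod 786)
26 - 284 = -258 ≡ 528 (mod 786)
(528)^4 ≡ 780 (mod 786)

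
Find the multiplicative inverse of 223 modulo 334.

Apply the Euclidean algorithm and back-substitute:
334 = 1×223 + 111
223 = 2×111 + 1
111 = 111×1 + 0
gcd(223, 334) = 1, so the inverse exists.
Back-substitute for 1:
1 = 1×223 − 2×111
  = −2×334 + 3×223
So 223⁻¹ ≡ 3 (mod 334).

3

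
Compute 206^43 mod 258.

43 in binary is 101011, i.e. 43 = 32 + 8 + 2 + 1.
206^1 ≡ 206 (mod 258)
206^2 ≡ 206^2 = 42436 ≡ 124 (mod 258)
206^4 ≡ 124^2 = 15376 ≡ 154 (mod 258)
206^8 ≡ 154^2 = 23716 ≡ 238 (mod 258)
206^16 ≡ 238^2 = 56644 ≡ 142 (mod 258)
206^32 ≡ 142^2 = 20164 ≡ 40 (mod 258)
206^43 = 206^32 * 206^8 * 206^2 * 206^1 ≡ 40 * 238 * 124 * 206 (mod 258).
Accumulate the product:
40 * 238 = 9520 ≡ 232
232 * 124 = 28768 ≡ 130
130 * 206 = 26780 ≡ 206

206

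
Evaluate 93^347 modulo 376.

347 in binary is 101011011, i.e. 347 = 256 + 64 + 16 + 8 + 2 + 1.
93^1 ≡ 93 (mod 376)
93^2 ≡ 93^2 = 8649 ≡ 1 (mod 376)
93^4 ≡ 1^2 = 1 (mod 376)
93^8 ≡ 1^2 = 1 (mod 376)
93^16 ≡ 1^2 = 1 (mod 376)
93^32 ≡ 1^2 = 1 (mod 376)
93^64 ≡ 1^2 = 1 (mod 376)
93^128 ≡ 1^2 = 1 (mod 376)
93^256 ≡ 1^2 = 1 (mod 376)
93^347 = 93^256 · 93^64 · 93^16 · 93^8 · 93^2 · 93^1 ≡ 1 · 1 · 1 · 1 · 1 · 93 (mod 376).
Accumulate the product:
1 · 1 = 1
1 · 1 = 1
1 · 1 = 1
1 · 1 = 1
1 · 93 = 93

93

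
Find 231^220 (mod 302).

155

Using repeated squaring:
220 in binary is 11011100, i.e. 220 = 128 + 64 + 16 + 8 + 4.
231^1 ≡ 231 (mod 302)
231^2 ≡ 231^2 = 53361 ≡ 209 (mod 302)
231^4 ≡ 209^2 = 43681 ≡ 193 (mod 302)
231^8 ≡ 193^2 = 37249 ≡ 103 (mod 302)
231^16 ≡ 103^2 = 10609 ≡ 39 (mod 302)
231^32 ≡ 39^2 = 1521 ≡ 11 (mod 302)
231^64 ≡ 11^2 = 121 (mod 302)
231^128 ≡ 121^2 = 14641 ≡ 145 (mod 302)
231^220 = 231^128 × 231^64 × 231^16 × 231^8 × 231^4 ≡ 145 × 121 × 39 × 103 × 193 (mod 302).
Accumulate the product:
145 × 121 = 17545 ≡ 29
29 × 39 = 1131 ≡ 225
225 × 103 = 23175 ≡ 223
223 × 193 = 43039 ≡ 155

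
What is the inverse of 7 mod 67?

Run the extended Euclidean algorithm:
67 = 9*7 + 4
7 = 1*4 + 3
4 = 1*3 + 1
3 = 3*1 + 0
gcd(7, 67) = 1, so the inverse exists.
Bézout: 1 = 2*67 − 19*7.
So 7⁻¹ ≡ −19 ≡ 48 (mod 67).

48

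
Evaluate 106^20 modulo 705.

346

Compute successive squares:
106^1 ≡ 106 (mod 705)
106^2 ≡ 106^2 = 11236 ≡ 661 (mod 705)
106^4 ≡ 661^2 = 436921 ≡ 526 (mod 705)
106^8 ≡ 526^2 = 276676 ≡ 316 (mod 705)
106^16 ≡ 316^2 = 99856 ≡ 451 (mod 705)
106^20 = 106^16 × 106^4 ≡ 451 × 526 (mod 705).
451 × 526 = 237226 ≡ 346 (mod 705).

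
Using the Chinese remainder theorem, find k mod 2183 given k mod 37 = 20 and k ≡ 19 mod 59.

1907

37⁻¹ mod 59: 37×8 ≡ 1 (mod 59), so 37⁻¹ ≡ 8.
k = 20 + 37×((19 − 20)×8 mod 59) = 20 + 37×51 = 1907.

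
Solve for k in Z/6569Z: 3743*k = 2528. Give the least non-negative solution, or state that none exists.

2742

gcd(3743, 6569) = 1, so a unique solution mod 6569 exists.
3743⁻¹ ≡ 4642 (mod 6569).
k ≡ 4642*2528 ≡ 2742 (mod 6569).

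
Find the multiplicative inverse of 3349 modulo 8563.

Apply the Euclidean algorithm and back-substitute:
8563 = 2·3349 + 1865
3349 = 1·1865 + 1484
1865 = 1·1484 + 381
1484 = 3·381 + 341
381 = 1·341 + 40
341 = 8·40 + 21
40 = 1·21 + 19
21 = 1·19 + 2
19 = 9·2 + 1
2 = 2·1 + 0
gcd(3349, 8563) = 1, so the inverse exists.
Back-substitute for 1:
1 = 1·19 − 9·2
  = −9·21 + 10·19
  = 10·40 − 19·21
  = −19·341 + 162·40
  = 162·381 − 181·341
  = −181·1484 + 705·381
  = 705·1865 − 886·1484
  = −886·3349 + 1591·1865
  = 1591·8563 − 4068·3349
So 3349⁻¹ ≡ −4068 ≡ 4495 (mod 8563).

4495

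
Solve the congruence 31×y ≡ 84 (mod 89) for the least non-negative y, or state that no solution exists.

63

gcd(31, 89) = 1, so a unique solution mod 89 exists.
31⁻¹ ≡ 23 (mod 89).
y ≡ 23×84 ≡ 63 (mod 89).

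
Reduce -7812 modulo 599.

-7812 = -14·599 + 574, so -7812 ≡ 574 (mod 599).

574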